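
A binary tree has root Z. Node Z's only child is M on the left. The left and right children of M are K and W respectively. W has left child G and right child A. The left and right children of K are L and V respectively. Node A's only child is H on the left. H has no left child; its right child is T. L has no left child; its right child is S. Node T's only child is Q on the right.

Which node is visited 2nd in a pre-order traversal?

M

Pre-order visits the node, then its left subtree, then its right subtree.
Visit Z.
At Z: go left to M.
  Visit M.
  At M: go left to K.
    Visit K.
    At K: go left to L.
      Visit L.
      At L: no left child.
      At L: go right to S.
        S is a leaf — visit S.
    At K: go right to V.
      V is a leaf — visit V.
  At M: go right to W.
    Visit W.
    At W: go left to G.
      G is a leaf — visit G.
    At W: go right to A.
      Visit A.
      At A: go left to H.
        Visit H.
        At H: no left child.
        At H: go right to T.
          Visit T.
          At T: no left child.
          At T: go right to Q.
            Q is a leaf — visit Q.
      At A: no right child.
At Z: no right child.
Full pre-order sequence: Z, M, K, L, S, V, W, G, A, H, T, Q.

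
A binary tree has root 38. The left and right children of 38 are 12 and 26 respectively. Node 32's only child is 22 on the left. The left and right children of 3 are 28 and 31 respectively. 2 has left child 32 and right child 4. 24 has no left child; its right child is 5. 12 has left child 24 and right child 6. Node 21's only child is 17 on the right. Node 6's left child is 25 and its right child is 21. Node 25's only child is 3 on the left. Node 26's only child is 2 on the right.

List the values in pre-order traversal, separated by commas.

Pre-order visits the node, then its left subtree, then its right subtree.
Visit 38.
At 38: go left to 12.
  Visit 12.
  At 12: go left to 24.
    Visit 24.
    At 24: no left child.
    At 24: go right to 5.
      5 is a leaf — visit 5.
  At 12: go right to 6.
    Visit 6.
    At 6: go left to 25.
      Visit 25.
      At 25: go left to 3.
        Visit 3.
        At 3: go left to 28.
          28 is a leaf — visit 28.
        At 3: go right to 31.
          31 is a leaf — visit 31.
      At 25: no right child.
    At 6: go right to 21.
      Visit 21.
      At 21: no left child.
      At 21: go right to 17.
        17 is a leaf — visit 17.
At 38: go right to 26.
  Visit 26.
  At 26: no left child.
  At 26: go right to 2.
    Visit 2.
    At 2: go left to 32.
      Visit 32.
      At 32: go left to 22.
        22 is a leaf — visit 22.
      At 32: no right child.
    At 2: go right to 4.
      4 is a leaf — visit 4.

38, 12, 24, 5, 6, 25, 3, 28, 31, 21, 17, 26, 2, 32, 22, 4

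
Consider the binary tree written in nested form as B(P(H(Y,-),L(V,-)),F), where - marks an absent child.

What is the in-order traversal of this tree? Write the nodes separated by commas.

Y, H, P, V, L, B, F

In-order visits the left subtree, then the node, then the right subtree.
At B: go left to P.
  At P: go left to H.
    At H: go left to Y.
      Y is a leaf — visit Y.
    Visit H.
    At H: no right child.
  Visit P.
  At P: go right to L.
    At L: go left to V.
      V is a leaf — visit V.
    Visit L.
    At L: no right child.
Visit B.
At B: go right to F.
  F is a leaf — visit F.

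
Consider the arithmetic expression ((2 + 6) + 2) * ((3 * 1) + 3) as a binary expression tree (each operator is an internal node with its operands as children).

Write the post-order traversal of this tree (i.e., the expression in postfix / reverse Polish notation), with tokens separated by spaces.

Post-order on an expression tree gives postfix notation: for each operator, emit left operand, right operand, then the operator.

2 6 + 2 + 3 1 * 3 + *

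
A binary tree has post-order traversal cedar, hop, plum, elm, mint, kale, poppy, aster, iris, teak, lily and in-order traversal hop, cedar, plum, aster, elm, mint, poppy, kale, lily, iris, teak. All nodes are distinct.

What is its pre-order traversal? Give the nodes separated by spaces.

The last element of post-order is the root; it splits in-order into left and right subtrees.
Root lily: left subtree has 8 nodes {hop, cedar, plum, aster, elm, mint, poppy, kale}, right has 2 {iris, teak}.
  Root aster: left subtree has 3 nodes {hop, cedar, plum}, right has 4 {elm, mint, poppy, kale}.
    Root plum: left subtree has 2 nodes {hop, cedar}, right has 0 { }.
      Root hop: left subtree has 0 nodes { }, right has 1 {cedar}.
    Root poppy: left subtree has 2 nodes {elm, mint}, right has 1 {kale}.
      Root mint: left subtree has 1 node {elm}, right has 0 { }.
  Root teak: left subtree has 1 node {iris}, right has 0 { }.

lily aster plum hop cedar poppy mint elm kale teak iris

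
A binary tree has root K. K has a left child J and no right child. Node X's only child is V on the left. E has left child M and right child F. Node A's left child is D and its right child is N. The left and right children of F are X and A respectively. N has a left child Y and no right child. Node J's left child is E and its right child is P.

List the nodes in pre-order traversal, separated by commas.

Pre-order visits the node, then its left subtree, then its right subtree.
Visit K.
At K: go left to J.
  Visit J.
  At J: go left to E.
    Visit E.
    At E: go left to M.
      M is a leaf — visit M.
    At E: go right to F.
      Visit F.
      At F: go left to X.
        Visit X.
        At X: go left to V.
          V is a leaf — visit V.
        At X: no right child.
      At F: go right to A.
        Visit A.
        At A: go left to D.
          D is a leaf — visit D.
        At A: go right to N.
          Visit N.
          At N: go left to Y.
            Y is a leaf — visit Y.
          At N: no right child.
  At J: go right to P.
    P is a leaf — visit P.
At K: no right child.

K, J, E, M, F, X, V, A, D, N, Y, P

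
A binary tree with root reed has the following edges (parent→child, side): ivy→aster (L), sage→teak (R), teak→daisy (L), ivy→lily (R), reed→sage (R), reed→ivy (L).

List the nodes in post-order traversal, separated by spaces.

aster lily ivy daisy teak sage reed

Post-order visits the left subtree, then the right subtree, then the node.
At reed: go left to ivy.
  At ivy: go left to aster.
    aster is a leaf — visit aster.
  At ivy: go right to lily.
    lily is a leaf — visit lily.
  Visit ivy.
At reed: go right to sage.
  At sage: no left child.
  At sage: go right to teak.
    At teak: go left to daisy.
      daisy is a leaf — visit daisy.
    At teak: no right child.
    Visit teak.
  Visit sage.
Visit reed.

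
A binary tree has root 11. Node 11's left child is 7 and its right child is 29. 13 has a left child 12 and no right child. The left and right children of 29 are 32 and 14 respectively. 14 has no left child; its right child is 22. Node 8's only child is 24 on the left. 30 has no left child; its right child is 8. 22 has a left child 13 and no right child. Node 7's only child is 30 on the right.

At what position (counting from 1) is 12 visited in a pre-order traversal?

Pre-order visits the node, then its left subtree, then its right subtree.
Visit 11.
At 11: go left to 7.
  Visit 7.
  At 7: no left child.
  At 7: go right to 30.
    Visit 30.
    At 30: no left child.
    At 30: go right to 8.
      Visit 8.
      At 8: go left to 24.
        24 is a leaf — visit 24.
      At 8: no right child.
At 11: go right to 29.
  Visit 29.
  At 29: go left to 32.
    32 is a leaf — visit 32.
  At 29: go right to 14.
    Visit 14.
    At 14: no left child.
    At 14: go right to 22.
      Visit 22.
      At 22: go left to 13.
        Visit 13.
        At 13: go left to 12.
          12 is a leaf — visit 12.
        At 13: no right child.
      At 22: no right child.
Full pre-order sequence: 11, 7, 30, 8, 24, 29, 32, 14, 22, 13, 12.

11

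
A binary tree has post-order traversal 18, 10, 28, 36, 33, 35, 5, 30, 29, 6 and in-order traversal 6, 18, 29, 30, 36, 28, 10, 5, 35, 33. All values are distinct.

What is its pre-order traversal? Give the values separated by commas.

The last element of post-order is the root; it splits in-order into left and right subtrees.
Root 6: left subtree has 0 nodes { }, right has 9 {18, 29, 30, 36, 28, 10, 5, 35, 33}.
  Root 29: left subtree has 1 node {18}, right has 7 {30, 36, 28, 10, 5, 35, 33}.
    Root 30: left subtree has 0 nodes { }, right has 6 {36, 28, 10, 5, 35, 33}.
      Root 5: left subtree has 3 nodes {36, 28, 10}, right has 2 {35, 33}.
        Root 36: left subtree has 0 nodes { }, right has 2 {28, 10}.
          Root 28: left subtree has 0 nodes { }, right has 1 {10}.
        Root 35: left subtree has 0 nodes { }, right has 1 {33}.

6, 29, 18, 30, 5, 36, 28, 10, 35, 33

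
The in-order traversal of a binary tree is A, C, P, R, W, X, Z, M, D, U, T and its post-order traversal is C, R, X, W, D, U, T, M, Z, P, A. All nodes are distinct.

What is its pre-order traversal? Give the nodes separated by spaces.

The last element of post-order is the root; it splits in-order into left and right subtrees.
Root A: left subtree has 0 nodes { }, right has 10 {C, P, R, W, X, Z, M, D, U, T}.
  Root P: left subtree has 1 node {C}, right has 8 {R, W, X, Z, M, D, U, T}.
    Root Z: left subtree has 3 nodes {R, W, X}, right has 4 {M, D, U, T}.
      Root W: left subtree has 1 node {R}, right has 1 {X}.
      Root M: left subtree has 0 nodes { }, right has 3 {D, U, T}.
        Root T: left subtree has 2 nodes {D, U}, right has 0 { }.
          Root U: left subtree has 1 node {D}, right has 0 { }.

A P C Z W R X M T U D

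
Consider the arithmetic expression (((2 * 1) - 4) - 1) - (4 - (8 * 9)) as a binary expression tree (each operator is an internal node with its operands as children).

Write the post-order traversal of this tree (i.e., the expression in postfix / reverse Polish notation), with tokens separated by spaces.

2 1 * 4 - 1 - 4 8 9 * - -

Post-order on an expression tree gives postfix notation: for each operator, emit left operand, right operand, then the operator.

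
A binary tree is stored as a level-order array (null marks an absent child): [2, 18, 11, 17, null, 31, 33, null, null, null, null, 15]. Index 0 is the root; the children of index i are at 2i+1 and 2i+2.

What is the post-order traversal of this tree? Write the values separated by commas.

Post-order visits the left subtree, then the right subtree, then the node.
At 2: go left to 18.
  At 18: go left to 17.
    17 is a leaf — visit 17.
  At 18: no right child.
  Visit 18.
At 2: go right to 11.
  At 11: go left to 31.
    At 31: go left to 15.
      15 is a leaf — visit 15.
    At 31: no right child.
    Visit 31.
  At 11: go right to 33.
    33 is a leaf — visit 33.
  Visit 11.
Visit 2.

17, 18, 15, 31, 33, 11, 2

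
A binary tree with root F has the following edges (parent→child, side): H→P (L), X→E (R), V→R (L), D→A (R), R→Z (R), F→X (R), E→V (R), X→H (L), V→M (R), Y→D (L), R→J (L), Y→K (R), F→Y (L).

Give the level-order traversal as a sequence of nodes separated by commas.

F, Y, X, D, K, H, E, A, P, V, R, M, J, Z

Level-order visits nodes level by level from the root, left to right within each level.
Level 0: F
Level 1: Y, X
Level 2: D, K, H, E
Level 3: A, P, V
Level 4: R, M
Level 5: J, Z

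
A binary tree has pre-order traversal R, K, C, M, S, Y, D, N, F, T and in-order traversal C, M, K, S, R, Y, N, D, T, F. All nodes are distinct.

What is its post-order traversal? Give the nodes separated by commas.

The first element of pre-order is the root; it splits in-order into left and right subtrees.
Root R: left subtree has 4 nodes {C, M, K, S}, right has 5 {Y, N, D, T, F}.
  Root K: left subtree has 2 nodes {C, M}, right has 1 {S}.
    Root C: left subtree has 0 nodes { }, right has 1 {M}.
  Root Y: left subtree has 0 nodes { }, right has 4 {N, D, T, F}.
    Root D: left subtree has 1 node {N}, right has 2 {T, F}.
      Root F: left subtree has 1 node {T}, right has 0 { }.

M, C, S, K, N, T, F, D, Y, R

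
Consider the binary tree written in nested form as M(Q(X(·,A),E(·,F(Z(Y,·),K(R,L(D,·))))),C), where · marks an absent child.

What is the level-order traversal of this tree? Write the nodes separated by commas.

Level-order visits nodes level by level from the root, left to right within each level.
Level 0: M
Level 1: Q, C
Level 2: X, E
Level 3: A, F
Level 4: Z, K
Level 5: Y, R, L
Level 6: D

M, Q, C, X, E, A, F, Z, K, Y, R, L, D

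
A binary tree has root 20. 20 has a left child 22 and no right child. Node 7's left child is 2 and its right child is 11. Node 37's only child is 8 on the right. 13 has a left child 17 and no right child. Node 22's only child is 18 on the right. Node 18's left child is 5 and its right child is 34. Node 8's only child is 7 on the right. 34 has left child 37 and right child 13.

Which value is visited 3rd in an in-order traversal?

18

In-order visits the left subtree, then the node, then the right subtree.
At 20: go left to 22.
  At 22: no left child.
  Visit 22.
  At 22: go right to 18.
    At 18: go left to 5.
      5 is a leaf — visit 5.
    Visit 18.
    At 18: go right to 34.
      At 34: go left to 37.
        At 37: no left child.
        Visit 37.
        At 37: go right to 8.
          At 8: no left child.
          Visit 8.
          At 8: go right to 7.
            At 7: go left to 2.
              2 is a leaf — visit 2.
            Visit 7.
            At 7: go right to 11.
              11 is a leaf — visit 11.
      Visit 34.
      At 34: go right to 13.
        At 13: go left to 17.
          17 is a leaf — visit 17.
        Visit 13.
        At 13: no right child.
Visit 20.
At 20: no right child.
Full in-order sequence: 22, 5, 18, 37, 8, 2, 7, 11, 34, 17, 13, 20.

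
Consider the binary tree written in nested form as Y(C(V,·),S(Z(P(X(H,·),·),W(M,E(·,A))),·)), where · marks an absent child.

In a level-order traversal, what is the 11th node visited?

Level-order visits nodes level by level from the root, left to right within each level.
Level 0: Y
Level 1: C, S
Level 2: V, Z
Level 3: P, W
Level 4: X, M, E
Level 5: H, A
Full level-order sequence: Y, C, S, V, Z, P, W, X, M, E, H, A.

H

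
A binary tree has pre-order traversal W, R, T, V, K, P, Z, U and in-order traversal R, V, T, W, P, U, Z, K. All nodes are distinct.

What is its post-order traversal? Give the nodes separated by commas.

V, T, R, U, Z, P, K, W

The first element of pre-order is the root; it splits in-order into left and right subtrees.
Root W: left subtree has 3 nodes {R, V, T}, right has 4 {P, U, Z, K}.
  Root R: left subtree has 0 nodes { }, right has 2 {V, T}.
    Root T: left subtree has 1 node {V}, right has 0 { }.
  Root K: left subtree has 3 nodes {P, U, Z}, right has 0 { }.
    Root P: left subtree has 0 nodes { }, right has 2 {U, Z}.
      Root Z: left subtree has 1 node {U}, right has 0 { }.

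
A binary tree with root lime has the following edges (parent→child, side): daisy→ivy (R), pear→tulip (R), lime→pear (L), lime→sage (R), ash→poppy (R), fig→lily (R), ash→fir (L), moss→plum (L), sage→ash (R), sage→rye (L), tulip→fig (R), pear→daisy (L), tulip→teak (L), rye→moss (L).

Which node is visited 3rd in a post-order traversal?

teak

Post-order visits the left subtree, then the right subtree, then the node.
At lime: go left to pear.
  At pear: go left to daisy.
    At daisy: no left child.
    At daisy: go right to ivy.
      ivy is a leaf — visit ivy.
    Visit daisy.
  At pear: go right to tulip.
    At tulip: go left to teak.
      teak is a leaf — visit teak.
    At tulip: go right to fig.
      At fig: no left child.
      At fig: go right to lily.
        lily is a leaf — visit lily.
      Visit fig.
    Visit tulip.
  Visit pear.
At lime: go right to sage.
  At sage: go left to rye.
    At rye: go left to moss.
      At moss: go left to plum.
        plum is a leaf — visit plum.
      At moss: no right child.
      Visit moss.
    At rye: no right child.
    Visit rye.
  At sage: go right to ash.
    At ash: go left to fir.
      fir is a leaf — visit fir.
    At ash: go right to poppy.
      poppy is a leaf — visit poppy.
    Visit ash.
  Visit sage.
Visit lime.
Full post-order sequence: ivy, daisy, teak, lily, fig, tulip, pear, plum, moss, rye, fir, poppy, ash, sage, lime.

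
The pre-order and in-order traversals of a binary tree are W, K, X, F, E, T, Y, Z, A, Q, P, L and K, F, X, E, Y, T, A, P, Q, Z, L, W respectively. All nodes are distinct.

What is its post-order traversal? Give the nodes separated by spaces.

F Y P Q A L Z T E X K W

The first element of pre-order is the root; it splits in-order into left and right subtrees.
Root W: left subtree has 11 nodes {K, F, X, E, Y, T, A, P, Q, Z, L}, right has 0 { }.
  Root K: left subtree has 0 nodes { }, right has 10 {F, X, E, Y, T, A, P, Q, Z, L}.
    Root X: left subtree has 1 node {F}, right has 8 {E, Y, T, A, P, Q, Z, L}.
      Root E: left subtree has 0 nodes { }, right has 7 {Y, T, A, P, Q, Z, L}.
        Root T: left subtree has 1 node {Y}, right has 5 {A, P, Q, Z, L}.
          Root Z: left subtree has 3 nodes {A, P, Q}, right has 1 {L}.
            Root A: left subtree has 0 nodes { }, right has 2 {P, Q}.
              Root Q: left subtree has 1 node {P}, right has 0 { }.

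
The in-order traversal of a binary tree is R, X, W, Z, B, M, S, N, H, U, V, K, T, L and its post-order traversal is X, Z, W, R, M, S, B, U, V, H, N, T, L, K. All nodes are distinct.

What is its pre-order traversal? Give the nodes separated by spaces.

K N B R W X Z S M H V U L T

The last element of post-order is the root; it splits in-order into left and right subtrees.
Root K: left subtree has 11 nodes {R, X, W, Z, B, M, S, N, H, U, V}, right has 2 {T, L}.
  Root N: left subtree has 7 nodes {R, X, W, Z, B, M, S}, right has 3 {H, U, V}.
    Root B: left subtree has 4 nodes {R, X, W, Z}, right has 2 {M, S}.
      Root R: left subtree has 0 nodes { }, right has 3 {X, W, Z}.
        Root W: left subtree has 1 node {X}, right has 1 {Z}.
      Root S: left subtree has 1 node {M}, right has 0 { }.
    Root H: left subtree has 0 nodes { }, right has 2 {U, V}.
      Root V: left subtree has 1 node {U}, right has 0 { }.
  Root L: left subtree has 1 node {T}, right has 0 { }.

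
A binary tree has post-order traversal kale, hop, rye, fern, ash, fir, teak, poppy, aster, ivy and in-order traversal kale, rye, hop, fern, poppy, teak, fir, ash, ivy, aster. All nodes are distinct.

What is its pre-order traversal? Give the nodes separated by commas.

ivy, poppy, fern, rye, kale, hop, teak, fir, ash, aster

The last element of post-order is the root; it splits in-order into left and right subtrees.
Root ivy: left subtree has 8 nodes {kale, rye, hop, fern, poppy, teak, fir, ash}, right has 1 {aster}.
  Root poppy: left subtree has 4 nodes {kale, rye, hop, fern}, right has 3 {teak, fir, ash}.
    Root fern: left subtree has 3 nodes {kale, rye, hop}, right has 0 { }.
      Root rye: left subtree has 1 node {kale}, right has 1 {hop}.
    Root teak: left subtree has 0 nodes { }, right has 2 {fir, ash}.
      Root fir: left subtree has 0 nodes { }, right has 1 {ash}.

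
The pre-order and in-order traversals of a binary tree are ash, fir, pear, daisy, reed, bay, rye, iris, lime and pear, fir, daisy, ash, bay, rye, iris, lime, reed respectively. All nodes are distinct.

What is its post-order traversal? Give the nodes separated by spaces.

The first element of pre-order is the root; it splits in-order into left and right subtrees.
Root ash: left subtree has 3 nodes {pear, fir, daisy}, right has 5 {bay, rye, iris, lime, reed}.
  Root fir: left subtree has 1 node {pear}, right has 1 {daisy}.
  Root reed: left subtree has 4 nodes {bay, rye, iris, lime}, right has 0 { }.
    Root bay: left subtree has 0 nodes { }, right has 3 {rye, iris, lime}.
      Root rye: left subtree has 0 nodes { }, right has 2 {iris, lime}.
        Root iris: left subtree has 0 nodes { }, right has 1 {lime}.

pear daisy fir lime iris rye bay reed ash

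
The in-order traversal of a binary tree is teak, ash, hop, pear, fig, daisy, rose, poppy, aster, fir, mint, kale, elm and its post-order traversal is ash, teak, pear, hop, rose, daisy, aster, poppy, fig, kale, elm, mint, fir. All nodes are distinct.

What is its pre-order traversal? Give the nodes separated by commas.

The last element of post-order is the root; it splits in-order into left and right subtrees.
Root fir: left subtree has 9 nodes {teak, ash, hop, pear, fig, daisy, rose, poppy, aster}, right has 3 {mint, kale, elm}.
  Root fig: left subtree has 4 nodes {teak, ash, hop, pear}, right has 4 {daisy, rose, poppy, aster}.
    Root hop: left subtree has 2 nodes {teak, ash}, right has 1 {pear}.
      Root teak: left subtree has 0 nodes { }, right has 1 {ash}.
    Root poppy: left subtree has 2 nodes {daisy, rose}, right has 1 {aster}.
      Root daisy: left subtree has 0 nodes { }, right has 1 {rose}.
  Root mint: left subtree has 0 nodes { }, right has 2 {kale, elm}.
    Root elm: left subtree has 1 node {kale}, right has 0 { }.

fir, fig, hop, teak, ash, pear, poppy, daisy, rose, aster, mint, elm, kale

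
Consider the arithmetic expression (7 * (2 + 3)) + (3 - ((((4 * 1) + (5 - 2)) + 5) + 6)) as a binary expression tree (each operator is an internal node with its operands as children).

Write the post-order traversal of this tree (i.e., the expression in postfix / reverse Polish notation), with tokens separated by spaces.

7 2 3 + * 3 4 1 * 5 2 - + 5 + 6 + - +

Post-order on an expression tree gives postfix notation: for each operator, emit left operand, right operand, then the operator.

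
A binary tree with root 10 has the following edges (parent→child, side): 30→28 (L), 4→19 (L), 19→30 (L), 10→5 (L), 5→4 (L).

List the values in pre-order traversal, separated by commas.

10, 5, 4, 19, 30, 28

Pre-order visits the node, then its left subtree, then its right subtree.
Visit 10.
At 10: go left to 5.
  Visit 5.
  At 5: go left to 4.
    Visit 4.
    At 4: go left to 19.
      Visit 19.
      At 19: go left to 30.
        Visit 30.
        At 30: go left to 28.
          28 is a leaf — visit 28.
        At 30: no right child.
      At 19: no right child.
    At 4: no right child.
  At 5: no right child.
At 10: no right child.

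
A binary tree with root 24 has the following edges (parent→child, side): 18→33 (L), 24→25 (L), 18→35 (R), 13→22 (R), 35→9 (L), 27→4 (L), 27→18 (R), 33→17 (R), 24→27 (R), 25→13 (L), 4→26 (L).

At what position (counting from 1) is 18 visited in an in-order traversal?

In-order visits the left subtree, then the node, then the right subtree.
At 24: go left to 25.
  At 25: go left to 13.
    At 13: no left child.
    Visit 13.
    At 13: go right to 22.
      22 is a leaf — visit 22.
  Visit 25.
  At 25: no right child.
Visit 24.
At 24: go right to 27.
  At 27: go left to 4.
    At 4: go left to 26.
      26 is a leaf — visit 26.
    Visit 4.
    At 4: no right child.
  Visit 27.
  At 27: go right to 18.
    At 18: go left to 33.
      At 33: no left child.
      Visit 33.
      At 33: go right to 17.
        17 is a leaf — visit 17.
    Visit 18.
    At 18: go right to 35.
      At 35: go left to 9.
        9 is a leaf — visit 9.
      Visit 35.
      At 35: no right child.
Full in-order sequence: 13, 22, 25, 24, 26, 4, 27, 33, 17, 18, 9, 35.

10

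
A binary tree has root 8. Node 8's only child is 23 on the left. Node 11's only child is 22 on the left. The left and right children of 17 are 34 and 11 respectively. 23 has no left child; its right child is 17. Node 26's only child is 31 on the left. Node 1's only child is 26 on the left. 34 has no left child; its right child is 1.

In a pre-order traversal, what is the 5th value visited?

Pre-order visits the node, then its left subtree, then its right subtree.
Visit 8.
At 8: go left to 23.
  Visit 23.
  At 23: no left child.
  At 23: go right to 17.
    Visit 17.
    At 17: go left to 34.
      Visit 34.
      At 34: no left child.
      At 34: go right to 1.
        Visit 1.
        At 1: go left to 26.
          Visit 26.
          At 26: go left to 31.
            31 is a leaf — visit 31.
          At 26: no right child.
        At 1: no right child.
    At 17: go right to 11.
      Visit 11.
      At 11: go left to 22.
        22 is a leaf — visit 22.
      At 11: no right child.
At 8: no right child.
Full pre-order sequence: 8, 23, 17, 34, 1, 26, 31, 11, 22.

1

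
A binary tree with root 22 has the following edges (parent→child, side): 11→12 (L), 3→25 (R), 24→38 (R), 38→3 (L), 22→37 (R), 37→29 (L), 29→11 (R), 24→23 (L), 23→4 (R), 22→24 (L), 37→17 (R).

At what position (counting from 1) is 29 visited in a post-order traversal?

Post-order visits the left subtree, then the right subtree, then the node.
At 22: go left to 24.
  At 24: go left to 23.
    At 23: no left child.
    At 23: go right to 4.
      4 is a leaf — visit 4.
    Visit 23.
  At 24: go right to 38.
    At 38: go left to 3.
      At 3: no left child.
      At 3: go right to 25.
        25 is a leaf — visit 25.
      Visit 3.
    At 38: no right child.
    Visit 38.
  Visit 24.
At 22: go right to 37.
  At 37: go left to 29.
    At 29: no left child.
    At 29: go right to 11.
      At 11: go left to 12.
        12 is a leaf — visit 12.
      At 11: no right child.
      Visit 11.
    Visit 29.
  At 37: go right to 17.
    17 is a leaf — visit 17.
  Visit 37.
Visit 22.
Full post-order sequence: 4, 23, 25, 3, 38, 24, 12, 11, 29, 17, 37, 22.

9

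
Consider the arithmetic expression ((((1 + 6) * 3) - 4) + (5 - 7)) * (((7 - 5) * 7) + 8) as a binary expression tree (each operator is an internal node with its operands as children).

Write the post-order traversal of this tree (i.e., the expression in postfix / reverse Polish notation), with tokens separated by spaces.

Post-order on an expression tree gives postfix notation: for each operator, emit left operand, right operand, then the operator.

1 6 + 3 * 4 - 5 7 - + 7 5 - 7 * 8 + *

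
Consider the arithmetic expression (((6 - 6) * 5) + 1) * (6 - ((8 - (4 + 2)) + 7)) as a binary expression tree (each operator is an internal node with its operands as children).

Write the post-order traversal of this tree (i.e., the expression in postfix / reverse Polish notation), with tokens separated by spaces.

6 6 - 5 * 1 + 6 8 4 2 + - 7 + - *

Post-order on an expression tree gives postfix notation: for each operator, emit left operand, right operand, then the operator.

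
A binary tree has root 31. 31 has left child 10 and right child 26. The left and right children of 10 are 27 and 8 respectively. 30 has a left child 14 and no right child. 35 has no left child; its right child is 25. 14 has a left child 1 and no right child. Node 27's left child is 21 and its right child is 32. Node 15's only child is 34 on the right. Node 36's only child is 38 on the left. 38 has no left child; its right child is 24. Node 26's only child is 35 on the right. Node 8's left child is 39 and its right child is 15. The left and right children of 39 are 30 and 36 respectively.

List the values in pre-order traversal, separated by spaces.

Pre-order visits the node, then its left subtree, then its right subtree.
Visit 31.
At 31: go left to 10.
  Visit 10.
  At 10: go left to 27.
    Visit 27.
    At 27: go left to 21.
      21 is a leaf — visit 21.
    At 27: go right to 32.
      32 is a leaf — visit 32.
  At 10: go right to 8.
    Visit 8.
    At 8: go left to 39.
      Visit 39.
      At 39: go left to 30.
        Visit 30.
        At 30: go left to 14.
          Visit 14.
          At 14: go left to 1.
            1 is a leaf — visit 1.
          At 14: no right child.
        At 30: no right child.
      At 39: go right to 36.
        Visit 36.
        At 36: go left to 38.
          Visit 38.
          At 38: no left child.
          At 38: go right to 24.
            24 is a leaf — visit 24.
        At 36: no right child.
    At 8: go right to 15.
      Visit 15.
      At 15: no left child.
      At 15: go right to 34.
        34 is a leaf — visit 34.
At 31: go right to 26.
  Visit 26.
  At 26: no left child.
  At 26: go right to 35.
    Visit 35.
    At 35: no left child.
    At 35: go right to 25.
      25 is a leaf — visit 25.

31 10 27 21 32 8 39 30 14 1 36 38 24 15 34 26 35 25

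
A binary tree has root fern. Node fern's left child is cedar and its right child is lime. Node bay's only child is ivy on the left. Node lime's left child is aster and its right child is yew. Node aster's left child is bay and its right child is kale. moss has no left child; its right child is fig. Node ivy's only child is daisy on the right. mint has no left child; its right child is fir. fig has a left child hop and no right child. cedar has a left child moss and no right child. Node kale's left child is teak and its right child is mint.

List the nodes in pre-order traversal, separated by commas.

Pre-order visits the node, then its left subtree, then its right subtree.
Visit fern.
At fern: go left to cedar.
  Visit cedar.
  At cedar: go left to moss.
    Visit moss.
    At moss: no left child.
    At moss: go right to fig.
      Visit fig.
      At fig: go left to hop.
        hop is a leaf — visit hop.
      At fig: no right child.
  At cedar: no right child.
At fern: go right to lime.
  Visit lime.
  At lime: go left to aster.
    Visit aster.
    At aster: go left to bay.
      Visit bay.
      At bay: go left to ivy.
        Visit ivy.
        At ivy: no left child.
        At ivy: go right to daisy.
          daisy is a leaf — visit daisy.
      At bay: no right child.
    At aster: go right to kale.
      Visit kale.
      At kale: go left to teak.
        teak is a leaf — visit teak.
      At kale: go right to mint.
        Visit mint.
        At mint: no left child.
        At mint: go right to fir.
          fir is a leaf — visit fir.
  At lime: go right to yew.
    yew is a leaf — visit yew.

fern, cedar, moss, fig, hop, lime, aster, bay, ivy, daisy, kale, teak, mint, fir, yew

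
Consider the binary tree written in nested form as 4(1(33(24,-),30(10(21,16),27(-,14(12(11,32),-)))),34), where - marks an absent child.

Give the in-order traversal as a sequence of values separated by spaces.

In-order visits the left subtree, then the node, then the right subtree.
At 4: go left to 1.
  At 1: go left to 33.
    At 33: go left to 24.
      24 is a leaf — visit 24.
    Visit 33.
    At 33: no right child.
  Visit 1.
  At 1: go right to 30.
    At 30: go left to 10.
      At 10: go left to 21.
        21 is a leaf — visit 21.
      Visit 10.
      At 10: go right to 16.
        16 is a leaf — visit 16.
    Visit 30.
    At 30: go right to 27.
      At 27: no left child.
      Visit 27.
      At 27: go right to 14.
        At 14: go left to 12.
          At 12: go left to 11.
            11 is a leaf — visit 11.
          Visit 12.
          At 12: go right to 32.
            32 is a leaf — visit 32.
        Visit 14.
        At 14: no right child.
Visit 4.
At 4: go right to 34.
  34 is a leaf — visit 34.

24 33 1 21 10 16 30 27 11 12 32 14 4 34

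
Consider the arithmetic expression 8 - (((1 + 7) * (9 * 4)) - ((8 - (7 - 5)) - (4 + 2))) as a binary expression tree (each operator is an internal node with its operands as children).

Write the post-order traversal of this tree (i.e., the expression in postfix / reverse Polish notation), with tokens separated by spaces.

Post-order on an expression tree gives postfix notation: for each operator, emit left operand, right operand, then the operator.

8 1 7 + 9 4 * * 8 7 5 - - 4 2 + - - -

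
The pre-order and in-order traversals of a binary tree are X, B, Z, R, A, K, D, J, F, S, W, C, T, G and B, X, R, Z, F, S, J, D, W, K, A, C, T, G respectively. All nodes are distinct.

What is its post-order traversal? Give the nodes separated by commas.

B, R, S, F, J, W, D, K, G, T, C, A, Z, X

The first element of pre-order is the root; it splits in-order into left and right subtrees.
Root X: left subtree has 1 node {B}, right has 12 {R, Z, F, S, J, D, W, K, A, C, T, G}.
  Root Z: left subtree has 1 node {R}, right has 10 {F, S, J, D, W, K, A, C, T, G}.
    Root A: left subtree has 6 nodes {F, S, J, D, W, K}, right has 3 {C, T, G}.
      Root K: left subtree has 5 nodes {F, S, J, D, W}, right has 0 { }.
        Root D: left subtree has 3 nodes {F, S, J}, right has 1 {W}.
          Root J: left subtree has 2 nodes {F, S}, right has 0 { }.
            Root F: left subtree has 0 nodes { }, right has 1 {S}.
      Root C: left subtree has 0 nodes { }, right has 2 {T, G}.
        Root T: left subtree has 0 nodes { }, right has 1 {G}.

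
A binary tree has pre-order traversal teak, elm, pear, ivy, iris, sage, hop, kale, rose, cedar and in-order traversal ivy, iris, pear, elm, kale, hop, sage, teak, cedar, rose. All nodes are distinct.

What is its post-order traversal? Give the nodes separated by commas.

iris, ivy, pear, kale, hop, sage, elm, cedar, rose, teak

The first element of pre-order is the root; it splits in-order into left and right subtrees.
Root teak: left subtree has 7 nodes {ivy, iris, pear, elm, kale, hop, sage}, right has 2 {cedar, rose}.
  Root elm: left subtree has 3 nodes {ivy, iris, pear}, right has 3 {kale, hop, sage}.
    Root pear: left subtree has 2 nodes {ivy, iris}, right has 0 { }.
      Root ivy: left subtree has 0 nodes { }, right has 1 {iris}.
    Root sage: left subtree has 2 nodes {kale, hop}, right has 0 { }.
      Root hop: left subtree has 1 node {kale}, right has 0 { }.
  Root rose: left subtree has 1 node {cedar}, right has 0 { }.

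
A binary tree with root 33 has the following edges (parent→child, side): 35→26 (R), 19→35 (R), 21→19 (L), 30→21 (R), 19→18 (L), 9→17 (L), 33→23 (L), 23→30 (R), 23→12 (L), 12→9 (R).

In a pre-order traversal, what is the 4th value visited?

9

Pre-order visits the node, then its left subtree, then its right subtree.
Visit 33.
At 33: go left to 23.
  Visit 23.
  At 23: go left to 12.
    Visit 12.
    At 12: no left child.
    At 12: go right to 9.
      Visit 9.
      At 9: go left to 17.
        17 is a leaf — visit 17.
      At 9: no right child.
  At 23: go right to 30.
    Visit 30.
    At 30: no left child.
    At 30: go right to 21.
      Visit 21.
      At 21: go left to 19.
        Visit 19.
        At 19: go left to 18.
          18 is a leaf — visit 18.
        At 19: go right to 35.
          Visit 35.
          At 35: no left child.
          At 35: go right to 26.
            26 is a leaf — visit 26.
      At 21: no right child.
At 33: no right child.
Full pre-order sequence: 33, 23, 12, 9, 17, 30, 21, 19, 18, 35, 26.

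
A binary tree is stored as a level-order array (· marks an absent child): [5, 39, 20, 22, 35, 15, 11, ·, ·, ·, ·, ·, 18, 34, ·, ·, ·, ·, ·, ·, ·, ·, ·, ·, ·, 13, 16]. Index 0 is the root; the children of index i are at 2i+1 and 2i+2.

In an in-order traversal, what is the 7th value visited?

18

In-order visits the left subtree, then the node, then the right subtree.
At 5: go left to 39.
  At 39: go left to 22.
    22 is a leaf — visit 22.
  Visit 39.
  At 39: go right to 35.
    35 is a leaf — visit 35.
Visit 5.
At 5: go right to 20.
  At 20: go left to 15.
    At 15: no left child.
    Visit 15.
    At 15: go right to 18.
      At 18: go left to 13.
        13 is a leaf — visit 13.
      Visit 18.
      At 18: go right to 16.
        16 is a leaf — visit 16.
  Visit 20.
  At 20: go right to 11.
    At 11: go left to 34.
      34 is a leaf — visit 34.
    Visit 11.
    At 11: no right child.
Full in-order sequence: 22, 39, 35, 5, 15, 13, 18, 16, 20, 34, 11.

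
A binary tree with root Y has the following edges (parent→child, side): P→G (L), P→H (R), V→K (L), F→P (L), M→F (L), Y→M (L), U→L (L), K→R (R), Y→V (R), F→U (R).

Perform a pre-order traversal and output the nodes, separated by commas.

Y, M, F, P, G, H, U, L, V, K, R

Pre-order visits the node, then its left subtree, then its right subtree.
Visit Y.
At Y: go left to M.
  Visit M.
  At M: go left to F.
    Visit F.
    At F: go left to P.
      Visit P.
      At P: go left to G.
        G is a leaf — visit G.
      At P: go right to H.
        H is a leaf — visit H.
    At F: go right to U.
      Visit U.
      At U: go left to L.
        L is a leaf — visit L.
      At U: no right child.
  At M: no right child.
At Y: go right to V.
  Visit V.
  At V: go left to K.
    Visit K.
    At K: no left child.
    At K: go right to R.
      R is a leaf — visit R.
  At V: no right child.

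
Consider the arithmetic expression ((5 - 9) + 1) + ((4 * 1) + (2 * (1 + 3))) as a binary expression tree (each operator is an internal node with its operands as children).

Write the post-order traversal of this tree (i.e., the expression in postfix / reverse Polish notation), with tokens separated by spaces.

Post-order on an expression tree gives postfix notation: for each operator, emit left operand, right operand, then the operator.

5 9 - 1 + 4 1 * 2 1 3 + * + +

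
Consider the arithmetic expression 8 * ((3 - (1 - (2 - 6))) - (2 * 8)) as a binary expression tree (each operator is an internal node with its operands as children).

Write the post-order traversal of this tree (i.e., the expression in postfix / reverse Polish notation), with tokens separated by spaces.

Post-order on an expression tree gives postfix notation: for each operator, emit left operand, right operand, then the operator.

8 3 1 2 6 - - - 2 8 * - *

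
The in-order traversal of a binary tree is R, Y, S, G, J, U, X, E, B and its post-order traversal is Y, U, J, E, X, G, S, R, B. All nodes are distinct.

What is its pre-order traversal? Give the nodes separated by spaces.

The last element of post-order is the root; it splits in-order into left and right subtrees.
Root B: left subtree has 8 nodes {R, Y, S, G, J, U, X, E}, right has 0 { }.
  Root R: left subtree has 0 nodes { }, right has 7 {Y, S, G, J, U, X, E}.
    Root S: left subtree has 1 node {Y}, right has 5 {G, J, U, X, E}.
      Root G: left subtree has 0 nodes { }, right has 4 {J, U, X, E}.
        Root X: left subtree has 2 nodes {J, U}, right has 1 {E}.
          Root J: left subtree has 0 nodes { }, right has 1 {U}.

B R S Y G X J U E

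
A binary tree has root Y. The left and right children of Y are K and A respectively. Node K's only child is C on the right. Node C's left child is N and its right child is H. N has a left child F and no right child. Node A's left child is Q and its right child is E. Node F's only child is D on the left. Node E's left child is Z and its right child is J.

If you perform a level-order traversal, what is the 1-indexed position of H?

Level-order visits nodes level by level from the root, left to right within each level.
Level 0: Y
Level 1: K, A
Level 2: C, Q, E
Level 3: N, H, Z, J
Level 4: F
Level 5: D
Full level-order sequence: Y, K, A, C, Q, E, N, H, Z, J, F, D.

8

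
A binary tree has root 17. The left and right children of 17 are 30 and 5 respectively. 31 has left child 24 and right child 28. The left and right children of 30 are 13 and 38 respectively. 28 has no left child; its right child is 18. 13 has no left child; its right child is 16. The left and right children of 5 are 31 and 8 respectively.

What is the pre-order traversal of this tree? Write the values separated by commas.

17, 30, 13, 16, 38, 5, 31, 24, 28, 18, 8

Pre-order visits the node, then its left subtree, then its right subtree.
Visit 17.
At 17: go left to 30.
  Visit 30.
  At 30: go left to 13.
    Visit 13.
    At 13: no left child.
    At 13: go right to 16.
      16 is a leaf — visit 16.
  At 30: go right to 38.
    38 is a leaf — visit 38.
At 17: go right to 5.
  Visit 5.
  At 5: go left to 31.
    Visit 31.
    At 31: go left to 24.
      24 is a leaf — visit 24.
    At 31: go right to 28.
      Visit 28.
      At 28: no left child.
      At 28: go right to 18.
        18 is a leaf — visit 18.
  At 5: go right to 8.
    8 is a leaf — visit 8.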